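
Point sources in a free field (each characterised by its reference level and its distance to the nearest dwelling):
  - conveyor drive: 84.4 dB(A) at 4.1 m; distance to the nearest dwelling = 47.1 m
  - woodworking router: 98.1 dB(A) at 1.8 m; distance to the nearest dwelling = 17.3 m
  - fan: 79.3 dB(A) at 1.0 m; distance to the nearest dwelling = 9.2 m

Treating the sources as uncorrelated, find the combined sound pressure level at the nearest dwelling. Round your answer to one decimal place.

First find each source's level at the receiver (point-source: −20·log₁₀(r/r_ref)), then combine on an intensity basis.
conveyor drive: 84.4 − 20·log₁₀(47.1/4.1) = 84.4 − 21.20 = 63.20 dB(A).
woodworking router: 98.1 − 20·log₁₀(17.3/1.8) = 98.1 − 19.66 = 78.44 dB(A).
fan: 79.3 − 20·log₁₀(9.2/1.0) = 79.3 − 19.28 = 60.02 dB(A).
Σ 10^(L/10) = 7.299e+07 → L_total = 10·log₁₀(7.299e+07) = 78.63 dB(A).

78.6 dB(A)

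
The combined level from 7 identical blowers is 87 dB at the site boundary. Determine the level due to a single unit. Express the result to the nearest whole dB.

79 dB

Dividing the total intensity by 7 lowers the level by 10·log₁₀ 7 = 8.451 dB: L₁ = 87 − 8.451.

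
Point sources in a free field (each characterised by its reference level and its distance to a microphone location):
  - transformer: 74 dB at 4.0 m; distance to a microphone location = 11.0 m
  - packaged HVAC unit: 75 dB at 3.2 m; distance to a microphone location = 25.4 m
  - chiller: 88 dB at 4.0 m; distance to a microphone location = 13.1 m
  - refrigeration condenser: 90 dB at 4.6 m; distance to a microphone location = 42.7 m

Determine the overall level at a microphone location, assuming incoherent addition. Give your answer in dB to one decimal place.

Apply inverse-square spreading to bring every level to the receiver, then sum 10^(L/10).
transformer: 74 − 20·log₁₀(11.0/4.0) = 74 − 8.79 = 65.21 dB.
packaged HVAC unit: 75 − 20·log₁₀(25.4/3.2) = 75 − 17.99 = 57.01 dB.
chiller: 88 − 20·log₁₀(13.1/4.0) = 88 − 10.30 = 77.70 dB.
refrigeration condenser: 90 − 20·log₁₀(42.7/4.6) = 90 − 19.35 = 70.65 dB.
Σ 10^(L/10) = 7.426e+07 → L_total = 10·log₁₀(7.426e+07) = 78.71 dB.

78.7 dB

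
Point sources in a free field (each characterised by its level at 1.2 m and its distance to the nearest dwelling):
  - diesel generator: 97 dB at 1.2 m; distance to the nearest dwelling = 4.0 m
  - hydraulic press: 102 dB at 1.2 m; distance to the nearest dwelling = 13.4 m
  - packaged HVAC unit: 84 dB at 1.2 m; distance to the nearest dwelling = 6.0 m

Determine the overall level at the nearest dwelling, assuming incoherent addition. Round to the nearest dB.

88 dB

Propagate each source to the receiver with L = L_ref − 20·log₁₀(r/r_ref), then add intensities.
diesel generator: 97 − 20·log₁₀(4.0/1.2) = 97 − 10.46 = 86.54 dB.
hydraulic press: 102 − 20·log₁₀(13.4/1.2) = 102 − 20.96 = 81.04 dB.
packaged HVAC unit: 84 − 20·log₁₀(6.0/1.2) = 84 − 13.98 = 70.02 dB.
Σ 10^(L/10) = 5.882e+08 → L_total = 10·log₁₀(5.882e+08) = 87.70 dB.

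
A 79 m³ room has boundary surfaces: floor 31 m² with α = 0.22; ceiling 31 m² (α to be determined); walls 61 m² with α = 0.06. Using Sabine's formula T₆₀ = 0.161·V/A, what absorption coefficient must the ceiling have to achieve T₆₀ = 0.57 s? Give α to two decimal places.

0.38

From T₆₀ = 0.161·V/A, the target T₆₀ = 0.57 s needs A = 0.161·79/0.57 = 22.31 m².
Absorption from the other surfaces = 31·0.22 + 61·0.06 = 10.48 m², so the ceiling must supply 11.83 m² over 31 m².
α = 11.83/31 = 0.382.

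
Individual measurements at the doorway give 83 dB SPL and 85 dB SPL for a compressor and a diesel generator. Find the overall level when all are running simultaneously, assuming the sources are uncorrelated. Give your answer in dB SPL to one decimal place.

87.1 dB SPL

For uncorrelated sources the intensities add, so convert each level to linear form, sum, and take 10·log₁₀ of the total.
Σ 10^(L/10) = 10^(83/10) + 10^(85/10) = 5.158e+08.
L_total = 10·log₁₀(5.158e+08) = 87.12 dB SPL.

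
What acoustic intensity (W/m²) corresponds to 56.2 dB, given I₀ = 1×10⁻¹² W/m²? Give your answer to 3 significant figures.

4.17e-07 W/m²

I = I₀·10^(L/10) = 10⁻¹² × 10^(56.2/10) = 10^(-6.380).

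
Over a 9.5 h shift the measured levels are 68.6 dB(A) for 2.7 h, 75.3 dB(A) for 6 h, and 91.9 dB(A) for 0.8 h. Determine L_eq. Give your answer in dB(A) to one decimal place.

The energy average is taken in the linear domain: L_eq = 10·log₁₀[(Σ tᵢ·10^(Lᵢ/10))/T], T = 9.5 h.
Σ tᵢ·10^(Lᵢ/10) = 2.7·10^(68.6/10) + 6·10^(75.3/10) + 0.8·10^(91.9/10) = 1.462e+09.
L_eq = 10·log₁₀(1.462e+09/9.5) = 81.87 dB(A).

81.9 dB(A)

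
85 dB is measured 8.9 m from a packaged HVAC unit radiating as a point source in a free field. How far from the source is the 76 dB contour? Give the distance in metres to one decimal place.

25.1 m

Point-source spreading drops the level by 20·log₁₀(r₂/r₁); inverting, r₂/r₁ = 10^(ΔL/20).
r₂ = 8.9·10^((85−76)/20) = 8.9·10^(9.0/20) = 25.08 m.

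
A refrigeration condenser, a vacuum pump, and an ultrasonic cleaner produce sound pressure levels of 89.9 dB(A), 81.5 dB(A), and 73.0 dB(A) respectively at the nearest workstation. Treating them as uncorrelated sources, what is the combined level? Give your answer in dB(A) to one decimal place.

Incoherent sources combine by intensity addition: L_total = 10·log₁₀(Σ 10^(L_i/10)).
Σ 10^(L/10) = 10^(89.9/10) + 10^(81.5/10) + 10^(73.0/10) = 1.138e+09.
L_total = 10·log₁₀(1.138e+09) = 90.56 dB(A).

90.6 dB(A)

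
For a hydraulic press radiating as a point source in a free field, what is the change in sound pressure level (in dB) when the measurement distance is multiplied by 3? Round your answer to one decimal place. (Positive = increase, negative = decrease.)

A point source loses 6 dB per doubling of distance; generally ΔL = −20·log₁₀(r₂/r₁).
ΔL = −20·log₁₀(3) = -9.54 dB.

-9.5 dB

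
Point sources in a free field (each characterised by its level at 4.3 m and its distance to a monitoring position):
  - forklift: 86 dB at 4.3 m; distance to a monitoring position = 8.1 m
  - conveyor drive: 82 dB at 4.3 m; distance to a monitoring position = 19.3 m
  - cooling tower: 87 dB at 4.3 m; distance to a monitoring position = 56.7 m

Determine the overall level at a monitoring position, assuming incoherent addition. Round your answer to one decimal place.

80.9 dB

First find each source's level at the receiver (point-source: −20·log₁₀(r/r_ref)), then combine on an intensity basis.
forklift: 86 − 20·log₁₀(8.1/4.3) = 86 − 5.50 = 80.50 dB.
conveyor drive: 82 − 20·log₁₀(19.3/4.3) = 82 − 13.04 = 68.96 dB.
cooling tower: 87 − 20·log₁₀(56.7/4.3) = 87 − 22.40 = 64.60 dB.
Σ 10^(L/10) = 1.229e+08 → L_total = 10·log₁₀(1.229e+08) = 80.90 dB.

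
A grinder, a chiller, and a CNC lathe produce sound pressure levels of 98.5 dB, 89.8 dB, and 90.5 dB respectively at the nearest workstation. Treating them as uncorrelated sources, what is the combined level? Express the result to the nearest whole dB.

100 dB

For uncorrelated sources the intensities add, so convert each level to linear form, sum, and take 10·log₁₀ of the total.
Σ 10^(L/10) = 10^(98.5/10) + 10^(89.8/10) + 10^(90.5/10) = 9.156e+09.
L_total = 10·log₁₀(9.156e+09) = 99.62 dB.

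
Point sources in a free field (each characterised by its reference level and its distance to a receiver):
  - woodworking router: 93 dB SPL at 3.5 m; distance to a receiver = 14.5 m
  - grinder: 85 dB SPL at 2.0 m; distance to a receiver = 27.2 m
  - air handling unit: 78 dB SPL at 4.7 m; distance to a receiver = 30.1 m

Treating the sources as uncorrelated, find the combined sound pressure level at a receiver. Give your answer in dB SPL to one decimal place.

80.8 dB SPL

First find each source's level at the receiver (point-source: −20·log₁₀(r/r_ref)), then combine on an intensity basis.
woodworking router: 93 − 20·log₁₀(14.5/3.5) = 93 − 12.35 = 80.65 dB SPL.
grinder: 85 − 20·log₁₀(27.2/2.0) = 85 − 22.67 = 62.33 dB SPL.
air handling unit: 78 − 20·log₁₀(30.1/4.7) = 78 − 16.13 = 61.87 dB SPL.
Σ 10^(L/10) = 1.195e+08 → L_total = 10·log₁₀(1.195e+08) = 80.77 dB SPL.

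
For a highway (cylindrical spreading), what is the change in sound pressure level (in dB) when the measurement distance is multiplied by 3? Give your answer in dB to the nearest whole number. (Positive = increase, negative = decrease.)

A line source loses 3 dB per doubling of distance; generally ΔL = −10·log₁₀(r₂/r₁).
ΔL = −10·log₁₀(3) = -4.77 dB.

-5 dB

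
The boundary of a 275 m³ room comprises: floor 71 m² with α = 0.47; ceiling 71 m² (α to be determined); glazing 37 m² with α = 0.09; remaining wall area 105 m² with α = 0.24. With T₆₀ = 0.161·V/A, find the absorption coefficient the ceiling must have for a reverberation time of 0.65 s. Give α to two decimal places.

0.09

From T₆₀ = 0.161·V/A, the target T₆₀ = 0.65 s needs A = 0.161·275/0.65 = 68.12 m².
Absorption from the other surfaces = 71·0.47 + 37·0.09 + 105·0.24 = 61.90 m², so the ceiling must supply 6.22 m² over 71 m².
α = 6.22/71 = 0.088.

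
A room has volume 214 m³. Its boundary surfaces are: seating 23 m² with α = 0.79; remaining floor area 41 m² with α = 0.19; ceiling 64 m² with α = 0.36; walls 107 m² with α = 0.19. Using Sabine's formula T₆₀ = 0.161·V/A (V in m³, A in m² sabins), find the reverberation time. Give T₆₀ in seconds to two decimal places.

Summing Sᵢαᵢ: 23·0.79 + 41·0.19 + 64·0.36 + 107·0.19 = 69.33 m².
T₆₀ = 0.161 × 214 / 69.33 = 0.497 s.

0.50 s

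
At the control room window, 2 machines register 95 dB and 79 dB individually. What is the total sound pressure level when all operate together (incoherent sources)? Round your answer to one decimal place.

95.1 dB

Incoherent sources combine by intensity addition: L_total = 10·log₁₀(Σ 10^(L_i/10)).
Σ 10^(L/10) = 10^(95/10) + 10^(79/10) = 3.242e+09.
L_total = 10·log₁₀(3.242e+09) = 95.11 dB.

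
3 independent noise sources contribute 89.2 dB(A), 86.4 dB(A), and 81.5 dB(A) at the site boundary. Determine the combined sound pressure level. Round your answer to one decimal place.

91.5 dB(A)

Incoherent sources combine by intensity addition: L_total = 10·log₁₀(Σ 10^(L_i/10)).
Σ 10^(L/10) = 10^(89.2/10) + 10^(86.4/10) + 10^(81.5/10) = 1.410e+09.
L_total = 10·log₁₀(1.410e+09) = 91.49 dB(A).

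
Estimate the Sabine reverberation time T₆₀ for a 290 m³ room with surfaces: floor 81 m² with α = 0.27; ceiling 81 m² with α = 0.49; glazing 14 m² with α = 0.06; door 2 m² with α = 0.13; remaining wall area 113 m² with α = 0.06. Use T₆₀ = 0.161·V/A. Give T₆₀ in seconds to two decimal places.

0.67 s

Total absorption A = 81·0.27 + 81·0.49 + 14·0.06 + 2·0.13 + 113·0.06 = 69.44 m² sabins.
T₆₀ = 0.161·V/A = 0.161·290/69.44 = 0.672 s.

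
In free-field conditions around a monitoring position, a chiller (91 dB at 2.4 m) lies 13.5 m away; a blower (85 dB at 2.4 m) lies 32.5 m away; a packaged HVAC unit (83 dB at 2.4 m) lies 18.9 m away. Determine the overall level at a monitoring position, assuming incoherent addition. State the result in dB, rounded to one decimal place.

Apply inverse-square spreading to bring every level to the receiver, then sum 10^(L/10).
chiller: 91 − 20·log₁₀(13.5/2.4) = 91 − 15.00 = 76.00 dB.
blower: 85 − 20·log₁₀(32.5/2.4) = 85 − 22.63 = 62.37 dB.
packaged HVAC unit: 83 − 20·log₁₀(18.9/2.4) = 83 − 17.93 = 65.07 dB.
Σ 10^(L/10) = 4.473e+07 → L_total = 10·log₁₀(4.473e+07) = 76.51 dB.

76.5 dB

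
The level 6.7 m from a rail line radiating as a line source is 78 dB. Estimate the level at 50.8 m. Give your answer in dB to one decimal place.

69.2 dB

Line-source attenuation: ΔL = 10·log₁₀(r₂/r₁) = 10·log₁₀(50.8/6.7) = 8.798 dB.
L₂ = 78 − 10·log₁₀(50.8/6.7) = 78 − 8.798 = 69.20 dB.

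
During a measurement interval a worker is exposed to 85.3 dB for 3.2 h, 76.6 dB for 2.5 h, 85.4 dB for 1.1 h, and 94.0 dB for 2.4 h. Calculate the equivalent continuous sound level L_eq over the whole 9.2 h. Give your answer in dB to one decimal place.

Weight each interval's intensity by its duration and average over T = 9.2 h:
Σ tᵢ·10^(Lᵢ/10) = 3.2·10^(85.3/10) + 2.5·10^(76.6/10) + 1.1·10^(85.4/10) + 2.4·10^(94.0/10) = 7.609e+09.
L_eq = 10·log₁₀(7.609e+09/9.2) = 89.18 dB.

89.2 dB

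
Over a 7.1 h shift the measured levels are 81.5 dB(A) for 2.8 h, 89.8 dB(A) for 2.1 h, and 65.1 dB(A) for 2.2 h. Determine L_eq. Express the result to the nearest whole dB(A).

The energy average is taken in the linear domain: L_eq = 10·log₁₀[(Σ tᵢ·10^(Lᵢ/10))/T], T = 7.1 h.
Σ tᵢ·10^(Lᵢ/10) = 2.8·10^(81.5/10) + 2.1·10^(89.8/10) + 2.2·10^(65.1/10) = 2.408e+09.
L_eq = 10·log₁₀(2.408e+09/7.1) = 85.30 dB(A).

85 dB(A)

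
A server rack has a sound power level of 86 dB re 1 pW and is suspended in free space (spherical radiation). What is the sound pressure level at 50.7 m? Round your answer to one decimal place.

Free-field spherical radiation: L_p = L_w − 10·log₁₀(4π·r²), r = 50.7 m.
4π·r² = 3.23e+04 m², 10·log₁₀ of that is 45.092 dB.
L_p = 86 − 45.092 = 40.91 dB.

40.9 dB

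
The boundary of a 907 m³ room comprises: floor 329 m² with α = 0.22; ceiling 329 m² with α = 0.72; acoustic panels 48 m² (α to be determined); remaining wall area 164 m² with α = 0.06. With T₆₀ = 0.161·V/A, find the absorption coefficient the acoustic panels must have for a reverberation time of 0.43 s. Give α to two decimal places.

0.43

A = 0.161·V/T₆₀ = 0.161·907/0.43 = 339.60 m² sabins.
Absorption from the other surfaces = 329·0.22 + 329·0.72 + 164·0.06 = 319.10 m², so the acoustic panels must supply 20.50 m² over 48 m².
α = 20.50/48 = 0.427.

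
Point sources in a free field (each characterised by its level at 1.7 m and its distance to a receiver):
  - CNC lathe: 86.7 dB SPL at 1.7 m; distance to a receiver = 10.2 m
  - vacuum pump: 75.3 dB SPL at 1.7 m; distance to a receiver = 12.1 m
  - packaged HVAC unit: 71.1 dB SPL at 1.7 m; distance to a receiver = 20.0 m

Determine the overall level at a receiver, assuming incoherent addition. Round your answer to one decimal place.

71.4 dB SPL

First find each source's level at the receiver (point-source: −20·log₁₀(r/r_ref)), then combine on an intensity basis.
CNC lathe: 86.7 − 20·log₁₀(10.2/1.7) = 86.7 − 15.56 = 71.14 dB SPL.
vacuum pump: 75.3 − 20·log₁₀(12.1/1.7) = 75.3 − 17.05 = 58.25 dB SPL.
packaged HVAC unit: 71.1 − 20·log₁₀(20.0/1.7) = 71.1 − 21.41 = 49.69 dB SPL.
Σ 10^(L/10) = 1.375e+07 → L_total = 10·log₁₀(1.375e+07) = 71.38 dB SPL.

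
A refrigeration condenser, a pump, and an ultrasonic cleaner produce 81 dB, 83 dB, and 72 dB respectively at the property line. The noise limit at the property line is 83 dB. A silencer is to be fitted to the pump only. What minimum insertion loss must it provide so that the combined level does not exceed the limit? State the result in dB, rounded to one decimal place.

5.4 dB

The untreated sources together contribute 10^(81/10) + 10^(72/10) = 1.417e+08, i.e. 81.51 dB.
To meet 83 dB overall, the treated pump may contribute at most 10^(83/10) − 1.417e+08 = 5.778e+07, i.e. 77.62 dB.
So the pump must be reduced from 83 to 77.62 dB: IL = 5.38 dB.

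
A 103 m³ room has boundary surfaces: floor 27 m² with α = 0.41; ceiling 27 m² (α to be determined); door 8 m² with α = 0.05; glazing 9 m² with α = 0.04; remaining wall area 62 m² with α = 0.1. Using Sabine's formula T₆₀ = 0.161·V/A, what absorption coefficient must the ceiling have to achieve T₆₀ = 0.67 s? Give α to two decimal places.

Required total absorption A = 0.161·103/0.67 = 24.75 m².
Absorption from the other surfaces = 27·0.41 + 8·0.05 + 9·0.04 + 62·0.1 = 18.03 m², so the ceiling must supply 6.72 m² over 27 m².
α = 6.72/27 = 0.249.

0.25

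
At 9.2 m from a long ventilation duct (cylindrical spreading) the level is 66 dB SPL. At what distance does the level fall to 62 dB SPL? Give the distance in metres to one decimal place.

The 4.0 dB drop corresponds to a distance ratio of 10^(4.0/10) for a line source.
r₂ = 9.2·10^((66−62)/10) = 9.2·10^(4.0/10) = 23.11 m.

23.1 m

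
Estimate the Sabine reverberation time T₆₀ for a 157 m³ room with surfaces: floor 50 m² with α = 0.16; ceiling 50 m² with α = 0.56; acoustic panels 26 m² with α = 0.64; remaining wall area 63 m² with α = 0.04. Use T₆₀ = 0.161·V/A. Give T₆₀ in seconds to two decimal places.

0.46 s

Total absorption A = 50·0.16 + 50·0.56 + 26·0.64 + 63·0.04 = 55.16 m² sabins.
T₆₀ = 0.161 × 157 / 55.16 = 0.458 s.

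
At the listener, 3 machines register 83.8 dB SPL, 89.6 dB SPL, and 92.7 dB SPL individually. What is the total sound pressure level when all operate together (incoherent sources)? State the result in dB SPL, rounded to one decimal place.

94.8 dB SPL

Incoherent sources combine by intensity addition: L_total = 10·log₁₀(Σ 10^(L_i/10)).
Σ 10^(L/10) = 10^(83.8/10) + 10^(89.6/10) + 10^(92.7/10) = 3.014e+09.
L_total = 10·log₁₀(3.014e+09) = 94.79 dB SPL.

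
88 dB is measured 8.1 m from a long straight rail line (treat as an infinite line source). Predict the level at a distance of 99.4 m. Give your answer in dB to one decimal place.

77.1 dB

For a line source, L₂ = L₁ − 10·log₁₀(r₂/r₁).
L₂ = 88 − 10·log₁₀(99.4/8.1) = 88 − 10.889 = 77.11 dB.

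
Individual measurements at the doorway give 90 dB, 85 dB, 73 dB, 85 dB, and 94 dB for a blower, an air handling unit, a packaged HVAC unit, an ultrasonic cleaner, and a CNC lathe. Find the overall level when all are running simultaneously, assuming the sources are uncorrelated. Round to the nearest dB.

96 dB

For uncorrelated sources the intensities add, so convert each level to linear form, sum, and take 10·log₁₀ of the total.
Σ 10^(L/10) = 10^(90/10) + 10^(85/10) + 10^(73/10) + 10^(85/10) + 10^(94/10) = 4.164e+09.
L_total = 10·log₁₀(4.164e+09) = 96.20 dB.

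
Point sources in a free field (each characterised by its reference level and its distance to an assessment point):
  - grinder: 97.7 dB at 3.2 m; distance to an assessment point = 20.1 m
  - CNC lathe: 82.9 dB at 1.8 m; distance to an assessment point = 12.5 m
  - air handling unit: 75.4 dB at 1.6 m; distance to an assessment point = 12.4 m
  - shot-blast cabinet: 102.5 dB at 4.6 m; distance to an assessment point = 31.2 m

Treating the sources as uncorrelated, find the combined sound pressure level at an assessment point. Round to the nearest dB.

87 dB

Apply inverse-square spreading to bring every level to the receiver, then sum 10^(L/10).
grinder: 97.7 − 20·log₁₀(20.1/3.2) = 97.7 − 15.96 = 81.74 dB.
CNC lathe: 82.9 − 20·log₁₀(12.5/1.8) = 82.9 − 16.83 = 66.07 dB.
air handling unit: 75.4 − 20·log₁₀(12.4/1.6) = 75.4 − 17.79 = 57.61 dB.
shot-blast cabinet: 102.5 − 20·log₁₀(31.2/4.6) = 102.5 − 16.63 = 85.87 dB.
Σ 10^(L/10) = 5.404e+08 → L_total = 10·log₁₀(5.404e+08) = 87.33 dB.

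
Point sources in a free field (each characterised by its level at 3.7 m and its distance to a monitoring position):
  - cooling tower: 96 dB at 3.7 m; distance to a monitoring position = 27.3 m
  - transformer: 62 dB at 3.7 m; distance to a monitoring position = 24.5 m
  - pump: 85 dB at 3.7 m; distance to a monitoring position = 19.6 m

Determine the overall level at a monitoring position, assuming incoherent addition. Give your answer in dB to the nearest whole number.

79 dB

Propagate each source to the receiver with L = L_ref − 20·log₁₀(r/r_ref), then add intensities.
cooling tower: 96 − 20·log₁₀(27.3/3.7) = 96 − 17.36 = 78.64 dB.
transformer: 62 − 20·log₁₀(24.5/3.7) = 62 − 16.42 = 45.58 dB.
pump: 85 − 20·log₁₀(19.6/3.7) = 85 − 14.48 = 70.52 dB.
Σ 10^(L/10) = 8.443e+07 → L_total = 10·log₁₀(8.443e+07) = 79.27 dB.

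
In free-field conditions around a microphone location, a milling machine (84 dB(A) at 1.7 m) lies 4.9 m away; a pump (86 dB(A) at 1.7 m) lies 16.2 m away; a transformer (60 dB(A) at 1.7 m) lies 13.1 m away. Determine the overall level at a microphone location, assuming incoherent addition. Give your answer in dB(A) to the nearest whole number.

75 dB(A)

First find each source's level at the receiver (point-source: −20·log₁₀(r/r_ref)), then combine on an intensity basis.
milling machine: 84 − 20·log₁₀(4.9/1.7) = 84 − 9.19 = 74.81 dB(A).
pump: 86 − 20·log₁₀(16.2/1.7) = 86 − 19.58 = 66.42 dB(A).
transformer: 60 − 20·log₁₀(13.1/1.7) = 60 − 17.74 = 42.26 dB(A).
Σ 10^(L/10) = 3.464e+07 → L_total = 10·log₁₀(3.464e+07) = 75.40 dB(A).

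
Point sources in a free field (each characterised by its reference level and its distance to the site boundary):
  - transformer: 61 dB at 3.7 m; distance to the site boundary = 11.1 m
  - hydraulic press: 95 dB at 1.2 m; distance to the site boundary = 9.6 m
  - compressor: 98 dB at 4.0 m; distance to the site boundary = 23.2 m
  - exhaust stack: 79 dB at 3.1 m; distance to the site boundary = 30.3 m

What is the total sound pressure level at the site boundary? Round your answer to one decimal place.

83.8 dB

Propagate each source to the receiver with L = L_ref − 20·log₁₀(r/r_ref), then add intensities.
transformer: 61 − 20·log₁₀(11.1/3.7) = 61 − 9.54 = 51.46 dB.
hydraulic press: 95 − 20·log₁₀(9.6/1.2) = 95 − 18.06 = 76.94 dB.
compressor: 98 − 20·log₁₀(23.2/4.0) = 98 − 15.27 = 82.73 dB.
exhaust stack: 79 − 20·log₁₀(30.3/3.1) = 79 − 19.80 = 59.20 dB.
Σ 10^(L/10) = 2.379e+08 → L_total = 10·log₁₀(2.379e+08) = 83.76 dB.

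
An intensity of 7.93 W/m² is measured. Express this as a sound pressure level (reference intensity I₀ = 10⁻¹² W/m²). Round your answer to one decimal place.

129.0 dB

I/I₀ = 7.93/10⁻¹² = 7.93×10^12, and L = 10·log₁₀(I/I₀).
L = 10·(0.8993 + 12) = 128.99 dB.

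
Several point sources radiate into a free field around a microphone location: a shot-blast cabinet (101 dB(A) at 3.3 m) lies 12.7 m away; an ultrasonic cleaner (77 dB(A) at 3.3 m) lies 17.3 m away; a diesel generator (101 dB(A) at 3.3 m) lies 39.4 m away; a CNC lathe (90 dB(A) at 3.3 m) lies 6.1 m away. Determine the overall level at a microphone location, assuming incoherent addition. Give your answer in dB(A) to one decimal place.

Apply inverse-square spreading to bring every level to the receiver, then sum 10^(L/10).
shot-blast cabinet: 101 − 20·log₁₀(12.7/3.3) = 101 − 11.71 = 89.29 dB(A).
ultrasonic cleaner: 77 − 20·log₁₀(17.3/3.3) = 77 − 14.39 = 62.61 dB(A).
diesel generator: 101 − 20·log₁₀(39.4/3.3) = 101 − 21.54 = 79.46 dB(A).
CNC lathe: 90 − 20·log₁₀(6.1/3.3) = 90 − 5.34 = 84.66 dB(A).
Σ 10^(L/10) = 1.233e+09 → L_total = 10·log₁₀(1.233e+09) = 90.91 dB(A).

90.9 dB(A)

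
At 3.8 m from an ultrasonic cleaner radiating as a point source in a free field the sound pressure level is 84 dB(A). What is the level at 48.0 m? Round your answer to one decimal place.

For a point source, L₂ = L₁ − 20·log₁₀(r₂/r₁).
L₂ = 84 − 20·log₁₀(48.0/3.8) = 84 − 22.029 = 61.97 dB(A).

62.0 dB(A)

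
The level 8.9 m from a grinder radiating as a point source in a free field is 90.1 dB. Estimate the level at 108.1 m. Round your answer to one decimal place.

Spherical spreading from a point source gives a 20·log₁₀(r₂/r₁) drop.
L₂ = 90.1 − 20·log₁₀(108.1/8.9) = 90.1 − 21.689 = 68.41 dB.

68.4 dB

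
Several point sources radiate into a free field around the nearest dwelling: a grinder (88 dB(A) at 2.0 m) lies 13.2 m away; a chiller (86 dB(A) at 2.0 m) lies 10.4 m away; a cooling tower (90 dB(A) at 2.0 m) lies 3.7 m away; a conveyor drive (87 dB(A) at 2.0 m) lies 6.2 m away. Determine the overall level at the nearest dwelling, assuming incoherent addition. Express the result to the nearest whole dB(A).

First find each source's level at the receiver (point-source: −20·log₁₀(r/r_ref)), then combine on an intensity basis.
grinder: 88 − 20·log₁₀(13.2/2.0) = 88 − 16.39 = 71.61 dB(A).
chiller: 86 − 20·log₁₀(10.4/2.0) = 86 − 14.32 = 71.68 dB(A).
cooling tower: 90 − 20·log₁₀(3.7/2.0) = 90 − 5.34 = 84.66 dB(A).
conveyor drive: 87 − 20·log₁₀(6.2/2.0) = 87 − 9.83 = 77.17 dB(A).
Σ 10^(L/10) = 3.735e+08 → L_total = 10·log₁₀(3.735e+08) = 85.72 dB(A).

86 dB(A)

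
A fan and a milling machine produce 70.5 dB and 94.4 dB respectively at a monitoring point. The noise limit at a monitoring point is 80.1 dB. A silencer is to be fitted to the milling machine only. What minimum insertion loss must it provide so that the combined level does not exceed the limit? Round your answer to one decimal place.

14.8 dB

Fixed contribution from the other source: Σ 10^(L/10) = 10^(70.5/10) = 1.122e+07 (70.50 dB).
To meet 80.1 dB overall, the treated milling machine may contribute at most 10^(80.1/10) − 1.122e+07 = 9.111e+07, i.e. 79.60 dB.
So the milling machine must be reduced from 94.4 to 79.60 dB: IL = 14.80 dB.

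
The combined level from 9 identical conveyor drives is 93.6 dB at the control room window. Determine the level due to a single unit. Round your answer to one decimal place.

84.1 dB

Dividing the total intensity by 9 lowers the level by 10·log₁₀ 9 = 9.542 dB: L₁ = 93.6 − 9.542.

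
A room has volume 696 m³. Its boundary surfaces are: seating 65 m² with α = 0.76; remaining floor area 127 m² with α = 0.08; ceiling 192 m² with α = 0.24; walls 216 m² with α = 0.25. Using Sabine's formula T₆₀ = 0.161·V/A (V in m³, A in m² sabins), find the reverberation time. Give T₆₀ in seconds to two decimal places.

0.70 s

Total absorption A = 65·0.76 + 127·0.08 + 192·0.24 + 216·0.25 = 159.64 m² sabins.
T₆₀ = 0.161 × 696 / 159.64 = 0.702 s.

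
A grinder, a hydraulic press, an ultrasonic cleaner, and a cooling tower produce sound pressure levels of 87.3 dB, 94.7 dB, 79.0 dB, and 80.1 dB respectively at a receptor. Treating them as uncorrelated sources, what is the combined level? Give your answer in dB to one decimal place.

95.6 dB

Incoherent sources combine by intensity addition: L_total = 10·log₁₀(Σ 10^(L_i/10)).
Σ 10^(L/10) = 10^(87.3/10) + 10^(94.7/10) + 10^(79.0/10) + 10^(80.1/10) = 3.670e+09.
L_total = 10·log₁₀(3.670e+09) = 95.65 dB.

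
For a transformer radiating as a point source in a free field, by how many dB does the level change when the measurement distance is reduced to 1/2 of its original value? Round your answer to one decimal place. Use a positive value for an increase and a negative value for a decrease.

+6.0 dB

With spherical spreading the level changes by −20·log₁₀(r₂/r₁).
ΔL = −20·log₁₀(0.5) = +6.02 dB.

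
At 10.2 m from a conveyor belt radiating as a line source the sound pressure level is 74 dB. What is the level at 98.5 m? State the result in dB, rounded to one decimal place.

For a line source, L₂ = L₁ − 10·log₁₀(r₂/r₁).
L₂ = 74 − 10·log₁₀(98.5/10.2) = 74 − 9.848 = 64.15 dB.

64.2 dB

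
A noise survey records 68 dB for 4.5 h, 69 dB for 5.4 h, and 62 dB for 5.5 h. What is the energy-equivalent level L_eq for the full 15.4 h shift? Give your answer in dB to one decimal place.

Weight each interval's intensity by its duration and average over T = 15.4 h:
Σ tᵢ·10^(Lᵢ/10) = 4.5·10^(68/10) + 5.4·10^(69/10) + 5.5·10^(62/10) = 8.000e+07.
L_eq = 10·log₁₀(8.000e+07/15.4) = 67.16 dB.

67.2 dB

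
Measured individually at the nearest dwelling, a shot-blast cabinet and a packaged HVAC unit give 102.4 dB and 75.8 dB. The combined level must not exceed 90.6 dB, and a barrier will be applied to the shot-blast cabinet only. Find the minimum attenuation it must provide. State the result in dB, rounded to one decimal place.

The untreated sources together contribute 10^(75.8/10) = 3.802e+07, i.e. 75.80 dB.
To meet 90.6 dB overall, the treated shot-blast cabinet may contribute at most 10^(90.6/10) − 3.802e+07 = 1.110e+09, i.e. 90.45 dB.
Required insertion loss = 102.4 − 90.45 = 11.95 dB.

11.9 dB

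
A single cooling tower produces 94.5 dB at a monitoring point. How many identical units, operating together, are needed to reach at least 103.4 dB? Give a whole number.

8

N identical sources give L₁ + 10·log₁₀ N, so require 10·log₁₀ N ≥ 103.4 − 94.5 = 8.9 dB.
N ≥ 10^(8.9/10) = 7.762, so N = 8.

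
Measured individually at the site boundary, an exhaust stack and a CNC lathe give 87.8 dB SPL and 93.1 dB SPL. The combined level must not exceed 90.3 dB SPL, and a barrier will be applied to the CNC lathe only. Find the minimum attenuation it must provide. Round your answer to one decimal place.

The untreated sources together contribute 10^(87.8/10) = 6.026e+08, i.e. 87.80 dB SPL.
To meet 90.3 dB SPL overall, the treated CNC lathe may contribute at most 10^(90.3/10) − 6.026e+08 = 4.690e+08, i.e. 86.71 dB SPL.
So the CNC lathe must be reduced from 93.1 to 86.71 dB SPL: IL = 6.39 dB.

6.4 dB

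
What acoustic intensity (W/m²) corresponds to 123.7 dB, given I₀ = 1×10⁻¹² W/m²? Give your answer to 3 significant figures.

I = I₀·10^(L/10) = 10⁻¹² × 10^(123.7/10) = 10^(0.370).

2.34 W/m²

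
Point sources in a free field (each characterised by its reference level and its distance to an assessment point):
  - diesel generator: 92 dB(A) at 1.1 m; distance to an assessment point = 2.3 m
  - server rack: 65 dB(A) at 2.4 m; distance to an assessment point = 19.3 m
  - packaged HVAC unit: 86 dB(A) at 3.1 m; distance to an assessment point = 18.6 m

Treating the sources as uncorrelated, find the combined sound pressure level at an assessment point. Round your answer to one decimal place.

85.7 dB(A)

First find each source's level at the receiver (point-source: −20·log₁₀(r/r_ref)), then combine on an intensity basis.
diesel generator: 92 − 20·log₁₀(2.3/1.1) = 92 − 6.41 = 85.59 dB(A).
server rack: 65 − 20·log₁₀(19.3/2.4) = 65 − 18.11 = 46.89 dB(A).
packaged HVAC unit: 86 − 20·log₁₀(18.6/3.1) = 86 − 15.56 = 70.44 dB(A).
Σ 10^(L/10) = 3.736e+08 → L_total = 10·log₁₀(3.736e+08) = 85.72 dB(A).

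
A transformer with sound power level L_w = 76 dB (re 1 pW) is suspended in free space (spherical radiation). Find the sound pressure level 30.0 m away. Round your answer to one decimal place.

The power spreads over a sphere of area 4π·r², so L_p = L_w − 10·log₁₀(4π·r²).
4π·r² = 1.131e+04 m², 10·log₁₀ of that is 40.535 dB.
L_p = 76 − 40.535 = 35.47 dB.

35.5 dB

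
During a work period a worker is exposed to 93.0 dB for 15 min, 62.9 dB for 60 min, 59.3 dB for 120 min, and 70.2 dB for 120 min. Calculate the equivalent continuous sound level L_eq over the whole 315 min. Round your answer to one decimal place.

80.0 dB

L_eq = 10·log₁₀[(1/T)·Σ tᵢ·10^(Lᵢ/10)] with T = 315 min.
Σ tᵢ·10^(Lᵢ/10) = 15·10^(93.0/10) + 60·10^(62.9/10) + 120·10^(59.3/10) + 120·10^(70.2/10) = 3.140e+10.
L_eq = 10·log₁₀(3.140e+10/315) = 79.99 dB.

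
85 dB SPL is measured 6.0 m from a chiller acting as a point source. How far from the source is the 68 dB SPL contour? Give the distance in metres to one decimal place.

For a point source L₁ − L₂ = 20·log₁₀(r₂/r₁), so r₂ = r₁·10^((L₁−L₂)/20).
r₂ = 6.0·10^((85−68)/20) = 6.0·10^(17.0/20) = 42.48 m.

42.5 m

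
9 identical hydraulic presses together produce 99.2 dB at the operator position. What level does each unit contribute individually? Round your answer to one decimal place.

Dividing the total intensity by 9 lowers the level by 10·log₁₀ 9 = 9.542 dB: L₁ = 99.2 − 9.542.

89.7 dB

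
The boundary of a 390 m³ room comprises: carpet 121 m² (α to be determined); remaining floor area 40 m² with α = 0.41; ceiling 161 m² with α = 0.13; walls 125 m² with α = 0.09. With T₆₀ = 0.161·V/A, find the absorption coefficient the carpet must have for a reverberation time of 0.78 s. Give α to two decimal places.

0.26

Required total absorption A = 0.161·390/0.78 = 80.50 m².
Absorption from the other surfaces = 40·0.41 + 161·0.13 + 125·0.09 = 48.58 m², so the carpet must supply 31.92 m² over 121 m².
α = 31.92/121 = 0.264.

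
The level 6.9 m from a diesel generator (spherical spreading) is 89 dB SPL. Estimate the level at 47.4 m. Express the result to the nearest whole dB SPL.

72 dB SPL

Spherical spreading from a point source gives a 20·log₁₀(r₂/r₁) drop.
L₂ = 89 − 20·log₁₀(47.4/6.9) = 89 − 16.739 = 72.26 dB SPL.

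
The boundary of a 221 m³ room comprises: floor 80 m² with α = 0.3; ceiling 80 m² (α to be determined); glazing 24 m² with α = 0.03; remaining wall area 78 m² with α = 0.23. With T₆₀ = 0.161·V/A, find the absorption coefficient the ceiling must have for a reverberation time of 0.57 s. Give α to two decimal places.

From T₆₀ = 0.161·V/A, the target T₆₀ = 0.57 s needs A = 0.161·221/0.57 = 62.42 m².
Absorption from the other surfaces = 80·0.3 + 24·0.03 + 78·0.23 = 42.66 m², so the ceiling must supply 19.76 m² over 80 m².
α = 19.76/80 = 0.247.

0.25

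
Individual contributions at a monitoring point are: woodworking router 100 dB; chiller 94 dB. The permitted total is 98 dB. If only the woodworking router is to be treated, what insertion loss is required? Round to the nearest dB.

4 dB

Everything except the woodworking router sums to 10^(94/10) = 2.512e+09 in linear terms, 94.00 dB.
The limit corresponds to 10^(98/10) = 6.310e+09; subtracting the fixed part leaves 3.798e+09 for the woodworking router, i.e. 95.80 dB.
Required insertion loss = 100 − 95.80 = 4.20 dB.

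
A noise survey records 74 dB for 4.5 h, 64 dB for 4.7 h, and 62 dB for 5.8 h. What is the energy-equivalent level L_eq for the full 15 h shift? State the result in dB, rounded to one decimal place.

69.5 dB

Weight each interval's intensity by its duration and average over T = 15 h:
Σ tᵢ·10^(Lᵢ/10) = 4.5·10^(74/10) + 4.7·10^(64/10) + 5.8·10^(62/10) = 1.340e+08.
L_eq = 10·log₁₀(1.340e+08/15) = 69.51 dB.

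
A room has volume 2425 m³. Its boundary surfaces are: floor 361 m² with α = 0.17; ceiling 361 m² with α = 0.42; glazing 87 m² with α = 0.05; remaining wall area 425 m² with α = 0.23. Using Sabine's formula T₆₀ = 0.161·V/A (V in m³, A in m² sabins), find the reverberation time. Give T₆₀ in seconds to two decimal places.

A = Σ Sᵢαᵢ = 361·0.17 + 361·0.42 + 87·0.05 + 425·0.23 = 315.09 m².
T₆₀ = 0.161·V/A = 0.161·2425/315.09 = 1.239 s.

1.24 s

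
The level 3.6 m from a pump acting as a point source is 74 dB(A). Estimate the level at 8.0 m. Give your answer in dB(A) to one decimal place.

For a point source, L₂ = L₁ − 20·log₁₀(r₂/r₁).
L₂ = 74 − 20·log₁₀(8.0/3.6) = 74 − 6.936 = 67.06 dB(A).

67.1 dB(A)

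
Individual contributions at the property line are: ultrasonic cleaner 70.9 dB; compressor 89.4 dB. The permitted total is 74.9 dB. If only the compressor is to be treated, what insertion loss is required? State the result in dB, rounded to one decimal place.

16.7 dB

The untreated sources together contribute 10^(70.9/10) = 1.230e+07, i.e. 70.90 dB.
The limit corresponds to 10^(74.9/10) = 3.090e+07; subtracting the fixed part leaves 1.860e+07 for the compressor, i.e. 72.70 dB.
So the compressor must be reduced from 89.4 to 72.70 dB: IL = 16.70 dB.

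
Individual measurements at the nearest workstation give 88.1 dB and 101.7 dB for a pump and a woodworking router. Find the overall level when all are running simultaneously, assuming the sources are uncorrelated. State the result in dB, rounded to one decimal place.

101.9 dB

For uncorrelated sources the intensities add, so convert each level to linear form, sum, and take 10·log₁₀ of the total.
Σ 10^(L/10) = 10^(88.1/10) + 10^(101.7/10) = 1.544e+10.
L_total = 10·log₁₀(1.544e+10) = 101.89 dB.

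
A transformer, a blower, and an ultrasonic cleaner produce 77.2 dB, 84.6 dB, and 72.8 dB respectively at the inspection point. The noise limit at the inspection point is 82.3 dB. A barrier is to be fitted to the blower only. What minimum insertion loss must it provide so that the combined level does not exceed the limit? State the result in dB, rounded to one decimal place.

The untreated sources together contribute 10^(77.2/10) + 10^(72.8/10) = 7.154e+07, i.e. 78.55 dB.
The limit corresponds to 10^(82.3/10) = 1.698e+08; subtracting the fixed part leaves 9.829e+07 for the blower, i.e. 79.93 dB.
Required insertion loss = 84.6 − 79.93 = 4.67 dB.

4.7 dB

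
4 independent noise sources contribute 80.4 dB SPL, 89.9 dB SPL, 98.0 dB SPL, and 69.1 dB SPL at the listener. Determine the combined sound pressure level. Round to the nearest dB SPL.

Incoherent sources combine by intensity addition: L_total = 10·log₁₀(Σ 10^(L_i/10)).
Σ 10^(L/10) = 10^(80.4/10) + 10^(89.9/10) + 10^(98.0/10) + 10^(69.1/10) = 7.405e+09.
L_total = 10·log₁₀(7.405e+09) = 98.70 dB SPL.

99 dB SPL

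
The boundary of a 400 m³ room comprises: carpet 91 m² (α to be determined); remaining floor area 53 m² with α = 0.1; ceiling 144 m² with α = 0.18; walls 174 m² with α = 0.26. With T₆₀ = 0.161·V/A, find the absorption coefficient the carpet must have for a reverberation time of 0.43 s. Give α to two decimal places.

From T₆₀ = 0.161·V/A, the target T₆₀ = 0.43 s needs A = 0.161·400/0.43 = 149.77 m².
Absorption from the other surfaces = 53·0.1 + 144·0.18 + 174·0.26 = 76.46 m², so the carpet must supply 73.31 m² over 91 m².
α = 73.31/91 = 0.806.

0.81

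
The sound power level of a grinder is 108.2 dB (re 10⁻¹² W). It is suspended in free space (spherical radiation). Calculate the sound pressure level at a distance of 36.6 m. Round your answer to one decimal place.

65.9 dB

L_p = L_w − 10·log₁₀(4π·r²) with r = 36.6 m.
4π·r² = 1.683e+04 m², 10·log₁₀ of that is 42.262 dB.
L_p = 108.2 − 42.262 = 65.94 dB.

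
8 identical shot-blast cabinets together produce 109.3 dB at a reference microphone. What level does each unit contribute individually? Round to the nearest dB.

100 dB

Dividing the total intensity by 8 lowers the level by 10·log₁₀ 8 = 9.031 dB: L₁ = 109.3 − 9.031.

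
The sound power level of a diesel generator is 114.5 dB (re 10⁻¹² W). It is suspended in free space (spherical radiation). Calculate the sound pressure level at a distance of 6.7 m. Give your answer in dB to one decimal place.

87.0 dB

L_p = L_w − 10·log₁₀(4π·r²) with r = 6.7 m.
4π·r² = 564.1 m², 10·log₁₀ of that is 27.514 dB.
L_p = 114.5 − 27.514 = 86.99 dB.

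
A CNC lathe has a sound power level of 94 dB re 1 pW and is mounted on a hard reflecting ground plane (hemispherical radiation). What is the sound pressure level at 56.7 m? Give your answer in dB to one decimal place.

50.9 dB

The power spreads over a hemisphere of area 2π·r², so L_p = L_w − 10·log₁₀(2π·r²).
2π·r² = 2.02e+04 m², 10·log₁₀ of that is 43.053 dB.
L_p = 94 − 43.053 = 50.95 dB.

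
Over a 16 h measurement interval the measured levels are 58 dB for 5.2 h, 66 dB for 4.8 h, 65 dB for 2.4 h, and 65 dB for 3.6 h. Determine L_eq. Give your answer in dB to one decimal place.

64.1 dB

Weight each interval's intensity by its duration and average over T = 16 h:
Σ tᵢ·10^(Lᵢ/10) = 5.2·10^(58/10) + 4.8·10^(66/10) + 2.4·10^(65/10) + 3.6·10^(65/10) = 4.136e+07.
L_eq = 10·log₁₀(4.136e+07/16) = 64.13 dB.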